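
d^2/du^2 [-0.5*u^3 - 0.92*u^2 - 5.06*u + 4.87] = -3.0*u - 1.84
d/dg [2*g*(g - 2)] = 4*g - 4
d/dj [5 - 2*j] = -2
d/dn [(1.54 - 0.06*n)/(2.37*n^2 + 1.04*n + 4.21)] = (0.1422*n^2 - 7.2996*n - 1.8542)/(5.6169*n^4 + 4.9296*n^3 + 21.037*n^2 + 8.7568*n + 17.7241)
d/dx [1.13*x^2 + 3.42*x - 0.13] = 2.26*x + 3.42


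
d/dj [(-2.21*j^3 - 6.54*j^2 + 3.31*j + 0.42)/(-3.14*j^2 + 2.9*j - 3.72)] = (6.9394*j^4 - 12.818*j^3 + 16.091*j^2 + 51.2952*j - 13.5312)/(9.8596*j^4 - 18.212*j^3 + 31.7716*j^2 - 21.576*j + 13.8384)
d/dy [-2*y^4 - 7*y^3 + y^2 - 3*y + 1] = -8*y^3 - 21*y^2 + 2*y - 3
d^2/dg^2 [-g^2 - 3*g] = -2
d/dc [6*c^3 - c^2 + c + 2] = 18*c^2 - 2*c + 1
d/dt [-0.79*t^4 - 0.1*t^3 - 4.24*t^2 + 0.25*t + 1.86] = -3.16*t^3 - 0.3*t^2 - 8.48*t + 0.25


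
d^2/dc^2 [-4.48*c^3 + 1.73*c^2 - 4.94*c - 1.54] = 3.46 - 26.88*c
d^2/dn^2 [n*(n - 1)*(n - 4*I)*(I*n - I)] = 12*I*n^2 + 12*n*(2 - I) - 16 + 2*I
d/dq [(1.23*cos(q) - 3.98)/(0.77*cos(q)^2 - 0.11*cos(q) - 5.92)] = (0.9471*cos(q)^2 - 6.1292*cos(q) + 7.7194)*sin(q)/(0.5929*cos(q)^4 - 0.1694*cos(q)^3 - 9.1047*cos(q)^2 + 1.3024*cos(q) + 35.0464)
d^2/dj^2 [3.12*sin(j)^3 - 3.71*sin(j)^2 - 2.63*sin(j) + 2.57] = 0.289999999999999*sin(j) + 7.02*sin(3*j) - 7.42*cos(2*j)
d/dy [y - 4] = 1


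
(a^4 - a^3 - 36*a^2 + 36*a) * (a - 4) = a^5 - 5*a^4 - 32*a^3 + 180*a^2 - 144*a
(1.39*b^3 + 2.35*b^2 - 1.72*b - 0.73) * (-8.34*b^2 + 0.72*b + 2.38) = -11.5926*b^5 - 18.5982*b^4 + 19.345*b^3 + 10.4428*b^2 - 4.6192*b - 1.7374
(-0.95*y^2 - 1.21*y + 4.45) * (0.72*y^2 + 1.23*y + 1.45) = -0.684*y^4 - 2.0397*y^3 + 0.3382*y^2 + 3.719*y + 6.4525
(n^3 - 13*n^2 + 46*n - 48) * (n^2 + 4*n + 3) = n^5 - 9*n^4 - 3*n^3 + 97*n^2 - 54*n - 144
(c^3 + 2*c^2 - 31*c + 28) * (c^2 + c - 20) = c^5 + 3*c^4 - 49*c^3 - 43*c^2 + 648*c - 560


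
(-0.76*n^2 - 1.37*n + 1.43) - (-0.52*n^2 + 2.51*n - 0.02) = -0.24*n^2 - 3.88*n + 1.45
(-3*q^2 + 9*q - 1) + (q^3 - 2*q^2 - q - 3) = q^3 - 5*q^2 + 8*q - 4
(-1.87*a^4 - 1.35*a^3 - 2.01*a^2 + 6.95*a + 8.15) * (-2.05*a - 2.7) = 3.8335*a^5 + 7.8165*a^4 + 7.7655*a^3 - 8.8205*a^2 - 35.4725*a - 22.005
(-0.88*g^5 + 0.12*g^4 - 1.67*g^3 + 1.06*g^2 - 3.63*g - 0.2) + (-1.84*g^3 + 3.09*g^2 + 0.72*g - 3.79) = -0.88*g^5 + 0.12*g^4 - 3.51*g^3 + 4.15*g^2 - 2.91*g - 3.99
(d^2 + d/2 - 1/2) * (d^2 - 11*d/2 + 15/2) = d^4 - 5*d^3 + 17*d^2/4 + 13*d/2 - 15/4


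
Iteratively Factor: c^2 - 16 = (c - 4)*(c + 4)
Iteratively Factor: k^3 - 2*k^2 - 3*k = (k + 1)*(k^2 - 3*k) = k*(k + 1)*(k - 3)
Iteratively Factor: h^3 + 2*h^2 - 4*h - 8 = (h + 2)*(h^2 - 4) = (h - 2)*(h + 2)*(h + 2)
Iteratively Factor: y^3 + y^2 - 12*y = (y)*(y^2 + y - 12) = y*(y + 4)*(y - 3)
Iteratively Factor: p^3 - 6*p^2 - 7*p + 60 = (p - 5)*(p^2 - p - 12) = (p - 5)*(p - 4)*(p + 3)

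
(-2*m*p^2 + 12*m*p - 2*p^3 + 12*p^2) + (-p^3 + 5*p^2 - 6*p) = -2*m*p^2 + 12*m*p - 3*p^3 + 17*p^2 - 6*p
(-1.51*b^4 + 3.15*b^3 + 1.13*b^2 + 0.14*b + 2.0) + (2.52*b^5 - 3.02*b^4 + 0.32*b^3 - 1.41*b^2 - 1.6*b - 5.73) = 2.52*b^5 - 4.53*b^4 + 3.47*b^3 - 0.28*b^2 - 1.46*b - 3.73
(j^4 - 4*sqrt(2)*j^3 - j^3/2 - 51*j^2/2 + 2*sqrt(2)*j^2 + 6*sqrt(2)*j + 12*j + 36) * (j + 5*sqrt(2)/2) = j^5 - 3*sqrt(2)*j^4/2 - j^4/2 - 91*j^3/2 + 3*sqrt(2)*j^3/4 - 231*sqrt(2)*j^2/4 + 22*j^2 + 30*sqrt(2)*j + 66*j + 90*sqrt(2)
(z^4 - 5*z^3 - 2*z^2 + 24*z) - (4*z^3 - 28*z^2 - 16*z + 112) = z^4 - 9*z^3 + 26*z^2 + 40*z - 112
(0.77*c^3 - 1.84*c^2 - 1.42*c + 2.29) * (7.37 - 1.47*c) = -1.1319*c^4 + 8.3797*c^3 - 11.4734*c^2 - 13.8317*c + 16.8773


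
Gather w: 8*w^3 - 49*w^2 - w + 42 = 8*w^3 - 49*w^2 - w + 42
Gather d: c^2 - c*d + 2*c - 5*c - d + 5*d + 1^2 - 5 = c^2 - 3*c + d*(4 - c) - 4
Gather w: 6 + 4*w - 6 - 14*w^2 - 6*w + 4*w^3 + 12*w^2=4*w^3 - 2*w^2 - 2*w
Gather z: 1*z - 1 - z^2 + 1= -z^2 + z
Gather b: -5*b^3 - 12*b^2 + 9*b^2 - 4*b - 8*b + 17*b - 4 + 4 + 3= -5*b^3 - 3*b^2 + 5*b + 3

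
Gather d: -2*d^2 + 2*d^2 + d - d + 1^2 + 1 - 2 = 0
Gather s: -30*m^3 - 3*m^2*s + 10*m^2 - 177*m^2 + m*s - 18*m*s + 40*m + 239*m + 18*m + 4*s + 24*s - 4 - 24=-30*m^3 - 167*m^2 + 297*m + s*(-3*m^2 - 17*m + 28) - 28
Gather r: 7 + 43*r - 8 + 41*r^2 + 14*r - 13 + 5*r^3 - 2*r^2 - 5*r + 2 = 5*r^3 + 39*r^2 + 52*r - 12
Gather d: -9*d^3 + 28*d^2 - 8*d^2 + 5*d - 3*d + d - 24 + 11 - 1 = -9*d^3 + 20*d^2 + 3*d - 14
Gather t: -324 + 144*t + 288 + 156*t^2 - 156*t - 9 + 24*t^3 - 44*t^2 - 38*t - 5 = 24*t^3 + 112*t^2 - 50*t - 50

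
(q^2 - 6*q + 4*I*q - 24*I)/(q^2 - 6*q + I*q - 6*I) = (q + 4*I)/(q + I)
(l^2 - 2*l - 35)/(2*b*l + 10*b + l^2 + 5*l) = (l - 7)/(2*b + l)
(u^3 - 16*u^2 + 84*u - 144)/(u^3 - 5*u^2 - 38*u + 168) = (u^2 - 12*u + 36)/(u^2 - u - 42)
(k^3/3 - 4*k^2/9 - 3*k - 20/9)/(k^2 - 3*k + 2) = (3*k^3 - 4*k^2 - 27*k - 20)/(9*(k^2 - 3*k + 2))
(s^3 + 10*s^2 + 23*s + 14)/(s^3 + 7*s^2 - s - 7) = (s + 2)/(s - 1)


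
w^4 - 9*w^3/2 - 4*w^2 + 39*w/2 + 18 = (w - 4)*(w - 3)*(w + 1)*(w + 3/2)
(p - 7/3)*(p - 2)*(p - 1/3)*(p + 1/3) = p^4 - 13*p^3/3 + 41*p^2/9 + 13*p/27 - 14/27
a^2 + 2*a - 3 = (a - 1)*(a + 3)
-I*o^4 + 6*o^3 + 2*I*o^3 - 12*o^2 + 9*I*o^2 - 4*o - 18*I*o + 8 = (o - 2)*(o + I)*(o + 4*I)*(-I*o + 1)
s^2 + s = s*(s + 1)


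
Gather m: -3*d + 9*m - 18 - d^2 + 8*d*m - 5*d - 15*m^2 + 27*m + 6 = -d^2 - 8*d - 15*m^2 + m*(8*d + 36) - 12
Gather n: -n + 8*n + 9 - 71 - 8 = 7*n - 70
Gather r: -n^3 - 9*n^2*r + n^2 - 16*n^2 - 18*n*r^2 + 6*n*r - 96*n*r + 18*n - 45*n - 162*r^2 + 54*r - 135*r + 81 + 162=-n^3 - 15*n^2 - 27*n + r^2*(-18*n - 162) + r*(-9*n^2 - 90*n - 81) + 243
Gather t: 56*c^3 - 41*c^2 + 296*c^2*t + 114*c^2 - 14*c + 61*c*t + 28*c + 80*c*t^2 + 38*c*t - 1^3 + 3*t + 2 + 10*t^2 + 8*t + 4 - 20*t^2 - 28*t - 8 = 56*c^3 + 73*c^2 + 14*c + t^2*(80*c - 10) + t*(296*c^2 + 99*c - 17) - 3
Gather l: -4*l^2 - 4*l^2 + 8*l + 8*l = -8*l^2 + 16*l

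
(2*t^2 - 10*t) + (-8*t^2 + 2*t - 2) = -6*t^2 - 8*t - 2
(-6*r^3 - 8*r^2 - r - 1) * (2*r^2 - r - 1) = -12*r^5 - 10*r^4 + 12*r^3 + 7*r^2 + 2*r + 1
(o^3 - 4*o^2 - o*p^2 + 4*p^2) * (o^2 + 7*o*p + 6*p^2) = o^5 + 7*o^4*p - 4*o^4 + 5*o^3*p^2 - 28*o^3*p - 7*o^2*p^3 - 20*o^2*p^2 - 6*o*p^4 + 28*o*p^3 + 24*p^4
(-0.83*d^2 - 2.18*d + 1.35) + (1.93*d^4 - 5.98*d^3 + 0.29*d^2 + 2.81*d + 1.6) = 1.93*d^4 - 5.98*d^3 - 0.54*d^2 + 0.63*d + 2.95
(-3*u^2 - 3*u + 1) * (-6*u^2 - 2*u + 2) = 18*u^4 + 24*u^3 - 6*u^2 - 8*u + 2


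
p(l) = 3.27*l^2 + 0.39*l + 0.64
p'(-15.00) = -97.71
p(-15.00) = 730.54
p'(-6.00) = -38.85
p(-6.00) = 116.02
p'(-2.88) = -18.45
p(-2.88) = 26.64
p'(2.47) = 16.54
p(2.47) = 21.55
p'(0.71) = 5.03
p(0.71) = 2.57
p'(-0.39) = -2.16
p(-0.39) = 0.99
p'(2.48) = 16.61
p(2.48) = 21.72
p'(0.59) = 4.25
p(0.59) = 2.01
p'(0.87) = 6.08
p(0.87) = 3.45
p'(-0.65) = -3.86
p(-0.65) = 1.77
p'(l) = 6.54*l + 0.39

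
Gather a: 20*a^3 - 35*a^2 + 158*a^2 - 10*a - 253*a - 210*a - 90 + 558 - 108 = 20*a^3 + 123*a^2 - 473*a + 360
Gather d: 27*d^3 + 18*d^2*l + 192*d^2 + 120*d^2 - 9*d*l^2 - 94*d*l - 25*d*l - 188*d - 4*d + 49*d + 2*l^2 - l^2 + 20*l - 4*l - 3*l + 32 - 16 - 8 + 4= 27*d^3 + d^2*(18*l + 312) + d*(-9*l^2 - 119*l - 143) + l^2 + 13*l + 12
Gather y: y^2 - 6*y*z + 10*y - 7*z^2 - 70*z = y^2 + y*(10 - 6*z) - 7*z^2 - 70*z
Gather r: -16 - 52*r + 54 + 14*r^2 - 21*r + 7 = 14*r^2 - 73*r + 45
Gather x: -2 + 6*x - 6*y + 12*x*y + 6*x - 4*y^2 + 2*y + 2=x*(12*y + 12) - 4*y^2 - 4*y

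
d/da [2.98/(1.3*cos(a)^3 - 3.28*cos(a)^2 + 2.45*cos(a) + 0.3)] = (11.622*cos(a)^2 - 19.5488*cos(a) + 7.301)*sin(a)/(1.3*cos(a)^3 - 3.28*cos(a)^2 + 2.45*cos(a) + 0.3)^2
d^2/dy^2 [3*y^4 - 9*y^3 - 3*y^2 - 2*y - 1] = 36*y^2 - 54*y - 6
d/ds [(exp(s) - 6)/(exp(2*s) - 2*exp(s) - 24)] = -exp(s)/(exp(2*s) + 8*exp(s) + 16)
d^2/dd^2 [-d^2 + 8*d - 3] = -2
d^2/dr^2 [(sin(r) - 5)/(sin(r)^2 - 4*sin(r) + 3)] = (-9*(1 - cos(2*r))^2/4 - 143*sin(r)/4 - 15*sin(3*r)/4 + 17*cos(2*r)/2 + cos(4*r) + 193/2)/((sin(r) - 3)^3*(sin(r) - 1)^2)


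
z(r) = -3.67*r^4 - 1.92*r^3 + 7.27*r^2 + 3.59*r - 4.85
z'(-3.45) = 487.68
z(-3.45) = -371.79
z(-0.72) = -3.94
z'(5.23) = -2177.98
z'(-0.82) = -4.11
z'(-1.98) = 66.17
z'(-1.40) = 12.23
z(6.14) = -5369.19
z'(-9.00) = 10107.89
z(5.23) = -2807.71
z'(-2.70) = 211.29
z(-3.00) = -195.62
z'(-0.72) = -4.39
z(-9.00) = -22127.48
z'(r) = -14.68*r^3 - 5.76*r^2 + 14.54*r + 3.59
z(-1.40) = -4.46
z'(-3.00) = 304.49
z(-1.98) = -24.96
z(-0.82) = -3.51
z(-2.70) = -118.79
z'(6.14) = -3522.35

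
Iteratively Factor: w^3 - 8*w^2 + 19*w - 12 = (w - 3)*(w^2 - 5*w + 4) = (w - 3)*(w - 1)*(w - 4)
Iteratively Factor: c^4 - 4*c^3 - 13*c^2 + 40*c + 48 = (c - 4)*(c^3 - 13*c - 12) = (c - 4)*(c + 3)*(c^2 - 3*c - 4) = (c - 4)^2*(c + 3)*(c + 1)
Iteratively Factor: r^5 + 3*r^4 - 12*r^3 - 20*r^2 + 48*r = (r + 3)*(r^4 - 12*r^2 + 16*r) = (r - 2)*(r + 3)*(r^3 + 2*r^2 - 8*r) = r*(r - 2)*(r + 3)*(r^2 + 2*r - 8) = r*(r - 2)*(r + 3)*(r + 4)*(r - 2)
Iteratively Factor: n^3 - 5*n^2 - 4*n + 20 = (n + 2)*(n^2 - 7*n + 10) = (n - 2)*(n + 2)*(n - 5)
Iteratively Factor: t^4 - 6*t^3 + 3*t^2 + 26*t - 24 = (t - 1)*(t^3 - 5*t^2 - 2*t + 24) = (t - 4)*(t - 1)*(t^2 - t - 6) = (t - 4)*(t - 3)*(t - 1)*(t + 2)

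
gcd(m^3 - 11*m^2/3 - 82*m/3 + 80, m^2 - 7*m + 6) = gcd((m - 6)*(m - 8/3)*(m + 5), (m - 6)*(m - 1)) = m - 6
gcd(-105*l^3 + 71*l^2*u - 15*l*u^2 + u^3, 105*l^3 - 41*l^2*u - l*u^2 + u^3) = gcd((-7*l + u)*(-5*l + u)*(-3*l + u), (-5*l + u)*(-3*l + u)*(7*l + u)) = 15*l^2 - 8*l*u + u^2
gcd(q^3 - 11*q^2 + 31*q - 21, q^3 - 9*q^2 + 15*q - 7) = q^2 - 8*q + 7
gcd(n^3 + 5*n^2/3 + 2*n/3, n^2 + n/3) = n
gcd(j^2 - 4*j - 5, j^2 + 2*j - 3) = 1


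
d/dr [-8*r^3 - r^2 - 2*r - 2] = -24*r^2 - 2*r - 2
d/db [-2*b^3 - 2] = -6*b^2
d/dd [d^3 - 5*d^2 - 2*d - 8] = 3*d^2 - 10*d - 2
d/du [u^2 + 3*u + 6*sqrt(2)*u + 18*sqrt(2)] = 2*u + 3 + 6*sqrt(2)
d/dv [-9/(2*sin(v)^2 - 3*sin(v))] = 9*(4*sin(v) - 3)*cos(v)/((2*sin(v) - 3)^2*sin(v)^2)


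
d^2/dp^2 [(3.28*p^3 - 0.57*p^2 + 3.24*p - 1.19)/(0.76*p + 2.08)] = (3.789056*p^3 + 31.110144*p^2 + 85.143552*p - 16.550368)/(0.438976*p^3 + 3.604224*p^2 + 9.864192*p + 8.998912)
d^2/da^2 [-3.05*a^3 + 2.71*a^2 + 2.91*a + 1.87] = 5.42 - 18.3*a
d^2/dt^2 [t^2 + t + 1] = 2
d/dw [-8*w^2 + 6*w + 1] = 6 - 16*w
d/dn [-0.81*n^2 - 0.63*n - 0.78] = -1.62*n - 0.63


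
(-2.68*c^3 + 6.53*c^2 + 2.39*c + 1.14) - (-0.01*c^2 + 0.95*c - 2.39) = -2.68*c^3 + 6.54*c^2 + 1.44*c + 3.53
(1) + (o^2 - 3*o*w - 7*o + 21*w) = o^2 - 3*o*w - 7*o + 21*w + 1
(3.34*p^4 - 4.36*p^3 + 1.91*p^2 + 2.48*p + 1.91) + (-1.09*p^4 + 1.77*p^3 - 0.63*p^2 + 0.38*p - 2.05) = 2.25*p^4 - 2.59*p^3 + 1.28*p^2 + 2.86*p - 0.14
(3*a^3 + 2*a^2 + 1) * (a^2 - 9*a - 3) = 3*a^5 - 25*a^4 - 27*a^3 - 5*a^2 - 9*a - 3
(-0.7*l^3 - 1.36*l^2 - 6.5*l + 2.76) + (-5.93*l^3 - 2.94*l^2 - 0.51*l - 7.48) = -6.63*l^3 - 4.3*l^2 - 7.01*l - 4.72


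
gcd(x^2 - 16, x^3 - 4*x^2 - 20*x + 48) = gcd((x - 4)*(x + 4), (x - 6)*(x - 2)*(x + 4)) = x + 4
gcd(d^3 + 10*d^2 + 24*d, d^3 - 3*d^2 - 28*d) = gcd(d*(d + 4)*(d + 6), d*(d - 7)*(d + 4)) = d^2 + 4*d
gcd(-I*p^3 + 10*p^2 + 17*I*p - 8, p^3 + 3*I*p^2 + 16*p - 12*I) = 1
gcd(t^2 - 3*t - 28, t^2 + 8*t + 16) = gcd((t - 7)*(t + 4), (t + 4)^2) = t + 4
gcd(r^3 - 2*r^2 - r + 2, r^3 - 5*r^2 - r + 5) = r^2 - 1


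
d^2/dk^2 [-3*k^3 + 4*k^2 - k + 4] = 8 - 18*k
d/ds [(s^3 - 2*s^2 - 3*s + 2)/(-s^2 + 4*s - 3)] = (-s^4 + 8*s^3 - 20*s^2 + 16*s + 1)/(s^4 - 8*s^3 + 22*s^2 - 24*s + 9)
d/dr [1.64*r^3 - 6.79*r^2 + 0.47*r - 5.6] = 4.92*r^2 - 13.58*r + 0.47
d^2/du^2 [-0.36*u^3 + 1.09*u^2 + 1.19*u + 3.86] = 2.18 - 2.16*u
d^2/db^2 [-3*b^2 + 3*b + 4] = -6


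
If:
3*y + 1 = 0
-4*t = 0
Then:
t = 0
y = -1/3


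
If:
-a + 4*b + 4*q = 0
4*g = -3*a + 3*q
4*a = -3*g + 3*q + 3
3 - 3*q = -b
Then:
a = 228/109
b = -39/109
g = -99/109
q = 96/109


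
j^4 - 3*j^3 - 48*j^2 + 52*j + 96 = (j - 8)*(j - 2)*(j + 1)*(j + 6)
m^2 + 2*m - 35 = (m - 5)*(m + 7)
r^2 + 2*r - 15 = (r - 3)*(r + 5)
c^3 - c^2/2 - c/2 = c*(c - 1)*(c + 1/2)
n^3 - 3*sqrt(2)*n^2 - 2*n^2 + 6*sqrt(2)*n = n*(n - 2)*(n - 3*sqrt(2))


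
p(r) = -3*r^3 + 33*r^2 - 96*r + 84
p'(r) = -9*r^2 + 66*r - 96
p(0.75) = 29.30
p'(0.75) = -51.56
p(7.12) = -9.44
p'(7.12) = -82.33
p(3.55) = 24.87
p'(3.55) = 24.88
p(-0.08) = 91.89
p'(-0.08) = -101.34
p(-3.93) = 1153.06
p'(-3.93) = -494.38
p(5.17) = 55.17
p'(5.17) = 4.66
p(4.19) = 40.43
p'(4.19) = 22.54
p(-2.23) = 495.45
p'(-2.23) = -287.94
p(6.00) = 48.00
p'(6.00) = -24.00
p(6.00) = 48.00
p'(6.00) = -24.00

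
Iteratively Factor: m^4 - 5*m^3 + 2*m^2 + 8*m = (m)*(m^3 - 5*m^2 + 2*m + 8) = m*(m + 1)*(m^2 - 6*m + 8) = m*(m - 2)*(m + 1)*(m - 4)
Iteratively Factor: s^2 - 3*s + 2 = (s - 2)*(s - 1)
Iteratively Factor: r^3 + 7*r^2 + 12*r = (r + 4)*(r^2 + 3*r) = r*(r + 4)*(r + 3)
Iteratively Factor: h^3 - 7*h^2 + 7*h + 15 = (h - 3)*(h^2 - 4*h - 5) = (h - 5)*(h - 3)*(h + 1)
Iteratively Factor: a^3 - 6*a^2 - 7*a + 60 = (a - 5)*(a^2 - a - 12) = (a - 5)*(a - 4)*(a + 3)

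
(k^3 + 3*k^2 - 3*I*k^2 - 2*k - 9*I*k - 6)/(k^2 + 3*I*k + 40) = (k^3 + 3*k^2*(1 - I) - k*(2 + 9*I) - 6)/(k^2 + 3*I*k + 40)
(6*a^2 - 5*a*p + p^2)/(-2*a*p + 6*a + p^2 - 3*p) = (-3*a + p)/(p - 3)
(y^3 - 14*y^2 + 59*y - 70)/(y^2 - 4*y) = (y^3 - 14*y^2 + 59*y - 70)/(y*(y - 4))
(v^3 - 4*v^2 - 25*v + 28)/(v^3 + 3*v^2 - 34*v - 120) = (v^2 - 8*v + 7)/(v^2 - v - 30)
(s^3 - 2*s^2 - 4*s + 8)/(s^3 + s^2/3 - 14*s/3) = 3*(s^2 - 4)/(s*(3*s + 7))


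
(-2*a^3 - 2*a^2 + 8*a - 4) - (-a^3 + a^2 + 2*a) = -a^3 - 3*a^2 + 6*a - 4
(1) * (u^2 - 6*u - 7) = u^2 - 6*u - 7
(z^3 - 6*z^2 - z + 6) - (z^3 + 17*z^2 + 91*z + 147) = -23*z^2 - 92*z - 141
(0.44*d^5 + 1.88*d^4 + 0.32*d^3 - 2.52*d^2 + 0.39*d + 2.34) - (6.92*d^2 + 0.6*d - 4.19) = 0.44*d^5 + 1.88*d^4 + 0.32*d^3 - 9.44*d^2 - 0.21*d + 6.53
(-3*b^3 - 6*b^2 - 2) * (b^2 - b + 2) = -3*b^5 - 3*b^4 - 14*b^2 + 2*b - 4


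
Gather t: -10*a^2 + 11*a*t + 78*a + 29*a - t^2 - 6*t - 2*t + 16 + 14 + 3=-10*a^2 + 107*a - t^2 + t*(11*a - 8) + 33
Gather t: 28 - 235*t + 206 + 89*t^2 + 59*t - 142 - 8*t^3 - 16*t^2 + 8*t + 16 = -8*t^3 + 73*t^2 - 168*t + 108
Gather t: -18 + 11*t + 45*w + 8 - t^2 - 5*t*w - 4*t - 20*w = -t^2 + t*(7 - 5*w) + 25*w - 10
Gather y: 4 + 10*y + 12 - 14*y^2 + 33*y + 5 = -14*y^2 + 43*y + 21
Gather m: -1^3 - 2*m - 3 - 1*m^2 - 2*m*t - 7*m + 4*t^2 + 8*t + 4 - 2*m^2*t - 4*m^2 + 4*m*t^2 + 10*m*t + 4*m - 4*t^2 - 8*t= m^2*(-2*t - 5) + m*(4*t^2 + 8*t - 5)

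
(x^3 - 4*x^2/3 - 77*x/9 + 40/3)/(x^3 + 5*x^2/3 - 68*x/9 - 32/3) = (3*x - 5)/(3*x + 4)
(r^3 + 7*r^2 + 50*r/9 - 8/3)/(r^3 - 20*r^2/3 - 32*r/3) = (r^2 + 17*r/3 - 2)/(r*(r - 8))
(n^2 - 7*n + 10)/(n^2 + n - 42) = (n^2 - 7*n + 10)/(n^2 + n - 42)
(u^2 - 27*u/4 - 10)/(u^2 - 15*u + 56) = (u + 5/4)/(u - 7)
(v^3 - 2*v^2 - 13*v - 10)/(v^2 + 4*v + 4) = (v^2 - 4*v - 5)/(v + 2)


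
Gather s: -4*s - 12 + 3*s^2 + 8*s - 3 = 3*s^2 + 4*s - 15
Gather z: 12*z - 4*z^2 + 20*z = -4*z^2 + 32*z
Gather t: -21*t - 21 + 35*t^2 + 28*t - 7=35*t^2 + 7*t - 28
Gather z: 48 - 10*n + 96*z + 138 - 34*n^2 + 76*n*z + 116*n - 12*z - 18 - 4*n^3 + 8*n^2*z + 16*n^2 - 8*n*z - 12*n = -4*n^3 - 18*n^2 + 94*n + z*(8*n^2 + 68*n + 84) + 168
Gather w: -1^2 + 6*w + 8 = 6*w + 7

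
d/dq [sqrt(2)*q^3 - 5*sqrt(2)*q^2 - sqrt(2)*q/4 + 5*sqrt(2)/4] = sqrt(2)*(12*q^2 - 40*q - 1)/4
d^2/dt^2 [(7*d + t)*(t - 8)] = 2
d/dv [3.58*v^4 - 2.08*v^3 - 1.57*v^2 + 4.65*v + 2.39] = 14.32*v^3 - 6.24*v^2 - 3.14*v + 4.65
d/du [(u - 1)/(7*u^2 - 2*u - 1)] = (-7*u^2 + 14*u - 3)/(49*u^4 - 28*u^3 - 10*u^2 + 4*u + 1)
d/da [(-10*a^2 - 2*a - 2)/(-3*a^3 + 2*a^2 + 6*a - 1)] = 2*(-15*a^4 - 6*a^3 - 37*a^2 + 14*a + 7)/(9*a^6 - 12*a^5 - 32*a^4 + 30*a^3 + 32*a^2 - 12*a + 1)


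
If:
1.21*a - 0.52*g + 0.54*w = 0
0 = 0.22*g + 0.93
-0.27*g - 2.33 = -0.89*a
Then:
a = 1.34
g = -4.23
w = -7.06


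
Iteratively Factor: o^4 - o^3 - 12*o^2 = (o + 3)*(o^3 - 4*o^2) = (o - 4)*(o + 3)*(o^2) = o*(o - 4)*(o + 3)*(o)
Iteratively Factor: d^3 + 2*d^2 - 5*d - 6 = (d - 2)*(d^2 + 4*d + 3) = (d - 2)*(d + 1)*(d + 3)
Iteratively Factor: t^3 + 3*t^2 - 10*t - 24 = (t + 2)*(t^2 + t - 12) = (t - 3)*(t + 2)*(t + 4)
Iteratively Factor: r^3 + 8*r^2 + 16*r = (r + 4)*(r^2 + 4*r) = r*(r + 4)*(r + 4)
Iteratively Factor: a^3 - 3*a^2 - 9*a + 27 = (a + 3)*(a^2 - 6*a + 9) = (a - 3)*(a + 3)*(a - 3)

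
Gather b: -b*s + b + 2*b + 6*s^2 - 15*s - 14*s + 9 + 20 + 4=b*(3 - s) + 6*s^2 - 29*s + 33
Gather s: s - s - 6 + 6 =0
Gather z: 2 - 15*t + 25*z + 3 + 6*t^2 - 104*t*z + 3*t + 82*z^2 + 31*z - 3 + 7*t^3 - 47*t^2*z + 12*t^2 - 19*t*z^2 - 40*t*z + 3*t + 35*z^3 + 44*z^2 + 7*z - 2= 7*t^3 + 18*t^2 - 9*t + 35*z^3 + z^2*(126 - 19*t) + z*(-47*t^2 - 144*t + 63)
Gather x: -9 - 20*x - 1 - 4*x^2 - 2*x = -4*x^2 - 22*x - 10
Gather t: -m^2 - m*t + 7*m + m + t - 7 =-m^2 + 8*m + t*(1 - m) - 7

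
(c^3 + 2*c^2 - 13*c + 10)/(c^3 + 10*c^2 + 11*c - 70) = (c - 1)/(c + 7)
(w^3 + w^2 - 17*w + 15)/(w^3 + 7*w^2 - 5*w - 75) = (w - 1)/(w + 5)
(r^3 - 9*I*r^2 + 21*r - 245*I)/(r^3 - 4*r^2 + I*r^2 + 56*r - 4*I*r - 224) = (r^2 - 2*I*r + 35)/(r^2 + r*(-4 + 8*I) - 32*I)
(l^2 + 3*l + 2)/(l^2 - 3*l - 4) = (l + 2)/(l - 4)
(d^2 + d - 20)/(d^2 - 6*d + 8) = (d + 5)/(d - 2)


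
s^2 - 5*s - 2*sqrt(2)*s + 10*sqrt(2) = (s - 5)*(s - 2*sqrt(2))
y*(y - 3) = y^2 - 3*y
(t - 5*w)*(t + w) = t^2 - 4*t*w - 5*w^2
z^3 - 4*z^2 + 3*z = z*(z - 3)*(z - 1)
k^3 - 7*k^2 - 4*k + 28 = (k - 7)*(k - 2)*(k + 2)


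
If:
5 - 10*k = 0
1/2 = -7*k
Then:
No Solution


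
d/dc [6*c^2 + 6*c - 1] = 12*c + 6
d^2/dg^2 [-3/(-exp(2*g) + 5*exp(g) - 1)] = 3*((5 - 4*exp(g))*(exp(2*g) - 5*exp(g) + 1) + 2*(2*exp(g) - 5)^2*exp(g))*exp(g)/(exp(2*g) - 5*exp(g) + 1)^3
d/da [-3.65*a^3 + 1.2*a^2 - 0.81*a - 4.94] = -10.95*a^2 + 2.4*a - 0.81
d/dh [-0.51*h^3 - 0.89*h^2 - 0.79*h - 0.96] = -1.53*h^2 - 1.78*h - 0.79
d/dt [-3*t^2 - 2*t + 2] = -6*t - 2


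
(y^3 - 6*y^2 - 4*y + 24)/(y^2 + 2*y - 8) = (y^2 - 4*y - 12)/(y + 4)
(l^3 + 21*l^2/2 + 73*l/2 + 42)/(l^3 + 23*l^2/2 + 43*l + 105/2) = (l + 4)/(l + 5)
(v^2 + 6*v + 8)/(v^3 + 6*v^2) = (v^2 + 6*v + 8)/(v^2*(v + 6))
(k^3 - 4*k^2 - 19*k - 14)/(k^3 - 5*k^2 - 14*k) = (k + 1)/k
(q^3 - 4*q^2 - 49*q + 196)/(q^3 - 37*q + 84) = (q - 7)/(q - 3)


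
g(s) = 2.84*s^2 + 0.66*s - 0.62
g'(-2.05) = -10.98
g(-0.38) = -0.46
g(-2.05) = 9.96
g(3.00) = 26.92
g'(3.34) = 19.63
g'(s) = 5.68*s + 0.66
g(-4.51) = 54.17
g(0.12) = -0.50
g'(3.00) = 17.70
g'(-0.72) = -3.43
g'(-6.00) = -33.42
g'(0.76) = 4.98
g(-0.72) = 0.38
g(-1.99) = 9.31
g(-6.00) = 97.66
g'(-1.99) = -10.64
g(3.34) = 33.27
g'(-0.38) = -1.50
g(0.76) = 1.52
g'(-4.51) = -24.96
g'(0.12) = 1.34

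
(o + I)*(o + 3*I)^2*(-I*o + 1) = -I*o^4 + 8*o^3 + 22*I*o^2 - 24*o - 9*I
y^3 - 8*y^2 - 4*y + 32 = (y - 8)*(y - 2)*(y + 2)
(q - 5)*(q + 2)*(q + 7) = q^3 + 4*q^2 - 31*q - 70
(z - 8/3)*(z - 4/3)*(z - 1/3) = z^3 - 13*z^2/3 + 44*z/9 - 32/27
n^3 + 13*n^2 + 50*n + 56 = (n + 2)*(n + 4)*(n + 7)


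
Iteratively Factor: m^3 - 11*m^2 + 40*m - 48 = (m - 4)*(m^2 - 7*m + 12) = (m - 4)^2*(m - 3)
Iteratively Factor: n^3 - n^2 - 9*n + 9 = (n + 3)*(n^2 - 4*n + 3) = (n - 1)*(n + 3)*(n - 3)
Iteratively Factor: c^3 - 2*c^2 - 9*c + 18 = (c + 3)*(c^2 - 5*c + 6) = (c - 2)*(c + 3)*(c - 3)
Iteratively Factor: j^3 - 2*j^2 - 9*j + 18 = (j - 3)*(j^2 + j - 6) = (j - 3)*(j + 3)*(j - 2)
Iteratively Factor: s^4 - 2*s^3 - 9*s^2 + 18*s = (s + 3)*(s^3 - 5*s^2 + 6*s) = (s - 2)*(s + 3)*(s^2 - 3*s) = s*(s - 2)*(s + 3)*(s - 3)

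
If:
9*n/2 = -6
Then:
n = -4/3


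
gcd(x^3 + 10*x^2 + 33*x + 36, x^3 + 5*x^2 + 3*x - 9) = x^2 + 6*x + 9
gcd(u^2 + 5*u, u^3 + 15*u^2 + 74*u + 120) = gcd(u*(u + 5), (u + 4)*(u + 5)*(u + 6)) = u + 5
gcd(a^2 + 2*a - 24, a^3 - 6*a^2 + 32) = a - 4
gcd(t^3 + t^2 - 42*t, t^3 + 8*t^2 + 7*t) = t^2 + 7*t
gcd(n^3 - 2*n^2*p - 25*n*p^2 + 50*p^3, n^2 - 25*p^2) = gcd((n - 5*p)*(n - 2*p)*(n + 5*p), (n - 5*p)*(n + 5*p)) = -n^2 + 25*p^2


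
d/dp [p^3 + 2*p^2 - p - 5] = 3*p^2 + 4*p - 1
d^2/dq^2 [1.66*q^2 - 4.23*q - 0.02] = 3.32000000000000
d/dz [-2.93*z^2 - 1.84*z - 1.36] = -5.86*z - 1.84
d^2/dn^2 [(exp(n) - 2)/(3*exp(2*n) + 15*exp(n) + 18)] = (exp(4*n) - 13*exp(3*n) - 66*exp(2*n) - 32*exp(n) + 96)*exp(n)/(3*(exp(6*n) + 15*exp(5*n) + 93*exp(4*n) + 305*exp(3*n) + 558*exp(2*n) + 540*exp(n) + 216))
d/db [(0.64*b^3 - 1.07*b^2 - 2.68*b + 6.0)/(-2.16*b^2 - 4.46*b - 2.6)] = (-1.3824*b^4 - 5.7088*b^3 - 6.0086*b^2 + 31.484*b + 33.728)/(4.6656*b^4 + 19.2672*b^3 + 31.1236*b^2 + 23.192*b + 6.76)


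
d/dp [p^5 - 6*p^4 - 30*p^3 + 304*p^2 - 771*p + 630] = 5*p^4 - 24*p^3 - 90*p^2 + 608*p - 771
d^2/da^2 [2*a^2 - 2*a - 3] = 4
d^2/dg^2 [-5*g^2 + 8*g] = -10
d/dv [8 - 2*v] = -2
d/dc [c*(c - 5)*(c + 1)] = 3*c^2 - 8*c - 5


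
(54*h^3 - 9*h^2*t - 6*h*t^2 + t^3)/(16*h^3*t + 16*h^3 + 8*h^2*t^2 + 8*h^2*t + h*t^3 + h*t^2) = (54*h^3 - 9*h^2*t - 6*h*t^2 + t^3)/(h*(16*h^2*t + 16*h^2 + 8*h*t^2 + 8*h*t + t^3 + t^2))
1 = 1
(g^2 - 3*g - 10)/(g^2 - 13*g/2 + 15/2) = 2*(g + 2)/(2*g - 3)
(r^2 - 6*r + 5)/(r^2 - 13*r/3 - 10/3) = 3*(r - 1)/(3*r + 2)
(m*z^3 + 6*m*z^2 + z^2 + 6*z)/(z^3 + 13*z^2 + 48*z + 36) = z*(m*z + 1)/(z^2 + 7*z + 6)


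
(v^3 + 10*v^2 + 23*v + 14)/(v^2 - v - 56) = (v^2 + 3*v + 2)/(v - 8)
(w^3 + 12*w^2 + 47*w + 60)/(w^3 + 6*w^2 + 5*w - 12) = (w + 5)/(w - 1)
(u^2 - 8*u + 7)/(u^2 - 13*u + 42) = (u - 1)/(u - 6)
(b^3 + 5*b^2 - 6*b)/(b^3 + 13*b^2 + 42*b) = (b - 1)/(b + 7)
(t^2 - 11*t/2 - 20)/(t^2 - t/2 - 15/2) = (t - 8)/(t - 3)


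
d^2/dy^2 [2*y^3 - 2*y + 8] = 12*y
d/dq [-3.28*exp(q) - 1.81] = -3.28*exp(q)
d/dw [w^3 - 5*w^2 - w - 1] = 3*w^2 - 10*w - 1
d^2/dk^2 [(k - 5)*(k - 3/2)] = 2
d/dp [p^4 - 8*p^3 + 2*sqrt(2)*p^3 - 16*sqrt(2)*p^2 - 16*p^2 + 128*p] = 4*p^3 - 24*p^2 + 6*sqrt(2)*p^2 - 32*sqrt(2)*p - 32*p + 128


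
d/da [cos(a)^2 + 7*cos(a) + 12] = -(2*cos(a) + 7)*sin(a)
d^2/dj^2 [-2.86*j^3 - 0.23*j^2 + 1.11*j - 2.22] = -17.16*j - 0.46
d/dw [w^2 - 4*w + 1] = 2*w - 4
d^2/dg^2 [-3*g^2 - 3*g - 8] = -6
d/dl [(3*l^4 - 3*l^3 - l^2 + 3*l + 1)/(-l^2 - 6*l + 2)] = (-6*l^5 - 51*l^4 + 60*l^3 - 9*l^2 - 2*l + 12)/(l^4 + 12*l^3 + 32*l^2 - 24*l + 4)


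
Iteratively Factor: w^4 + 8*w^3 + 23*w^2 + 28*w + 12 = (w + 2)*(w^3 + 6*w^2 + 11*w + 6) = (w + 1)*(w + 2)*(w^2 + 5*w + 6) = (w + 1)*(w + 2)^2*(w + 3)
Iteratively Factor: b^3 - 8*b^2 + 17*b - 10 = (b - 5)*(b^2 - 3*b + 2) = (b - 5)*(b - 2)*(b - 1)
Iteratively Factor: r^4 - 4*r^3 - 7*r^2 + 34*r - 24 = (r - 2)*(r^3 - 2*r^2 - 11*r + 12) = (r - 2)*(r + 3)*(r^2 - 5*r + 4) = (r - 4)*(r - 2)*(r + 3)*(r - 1)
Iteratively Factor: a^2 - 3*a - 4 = (a - 4)*(a + 1)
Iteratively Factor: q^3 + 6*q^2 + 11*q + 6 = (q + 3)*(q^2 + 3*q + 2) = (q + 2)*(q + 3)*(q + 1)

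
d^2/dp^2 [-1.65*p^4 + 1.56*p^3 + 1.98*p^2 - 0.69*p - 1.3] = -19.8*p^2 + 9.36*p + 3.96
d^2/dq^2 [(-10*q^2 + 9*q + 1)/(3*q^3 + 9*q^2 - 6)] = 2*(-10*q^6 + 27*q^5 + 87*q^4 - 35*q^3 - 45*q^2 + 168*q - 34)/(3*(q^9 + 9*q^8 + 27*q^7 + 21*q^6 - 36*q^5 - 54*q^4 + 12*q^3 + 36*q^2 - 8))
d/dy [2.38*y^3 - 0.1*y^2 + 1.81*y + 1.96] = 7.14*y^2 - 0.2*y + 1.81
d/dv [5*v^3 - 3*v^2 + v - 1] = 15*v^2 - 6*v + 1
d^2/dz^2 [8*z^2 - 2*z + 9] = 16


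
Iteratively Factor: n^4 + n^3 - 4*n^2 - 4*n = (n - 2)*(n^3 + 3*n^2 + 2*n) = n*(n - 2)*(n^2 + 3*n + 2) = n*(n - 2)*(n + 2)*(n + 1)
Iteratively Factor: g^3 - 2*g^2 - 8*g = (g)*(g^2 - 2*g - 8) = g*(g + 2)*(g - 4)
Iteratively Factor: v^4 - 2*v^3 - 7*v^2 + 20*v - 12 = (v - 2)*(v^3 - 7*v + 6) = (v - 2)^2*(v^2 + 2*v - 3) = (v - 2)^2*(v - 1)*(v + 3)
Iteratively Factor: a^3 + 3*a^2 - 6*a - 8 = (a - 2)*(a^2 + 5*a + 4) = (a - 2)*(a + 4)*(a + 1)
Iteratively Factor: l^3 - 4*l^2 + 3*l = (l - 1)*(l^2 - 3*l) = l*(l - 1)*(l - 3)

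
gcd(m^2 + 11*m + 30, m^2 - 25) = m + 5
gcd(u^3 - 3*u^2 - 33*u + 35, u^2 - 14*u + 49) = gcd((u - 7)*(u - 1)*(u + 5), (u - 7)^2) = u - 7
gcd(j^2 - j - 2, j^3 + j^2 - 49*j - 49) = j + 1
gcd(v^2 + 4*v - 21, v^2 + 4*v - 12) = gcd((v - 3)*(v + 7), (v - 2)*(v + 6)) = 1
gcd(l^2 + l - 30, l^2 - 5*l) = l - 5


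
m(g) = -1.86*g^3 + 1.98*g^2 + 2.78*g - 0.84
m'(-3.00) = -59.32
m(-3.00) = 58.86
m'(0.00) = 2.78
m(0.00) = -0.84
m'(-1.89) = -24.64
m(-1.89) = 13.54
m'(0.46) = 3.42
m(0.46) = 0.68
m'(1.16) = -0.13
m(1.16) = 2.15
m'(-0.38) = 0.47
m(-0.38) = -1.51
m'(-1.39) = -13.51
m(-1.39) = 4.12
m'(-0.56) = -1.19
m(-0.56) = -1.45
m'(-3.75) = -90.54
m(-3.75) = 114.66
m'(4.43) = -89.18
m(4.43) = -111.37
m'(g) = -5.58*g^2 + 3.96*g + 2.78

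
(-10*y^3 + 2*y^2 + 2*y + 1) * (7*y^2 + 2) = -70*y^5 + 14*y^4 - 6*y^3 + 11*y^2 + 4*y + 2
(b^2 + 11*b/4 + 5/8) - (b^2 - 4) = 11*b/4 + 37/8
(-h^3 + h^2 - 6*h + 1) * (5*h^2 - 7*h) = -5*h^5 + 12*h^4 - 37*h^3 + 47*h^2 - 7*h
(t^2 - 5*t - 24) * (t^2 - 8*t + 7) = t^4 - 13*t^3 + 23*t^2 + 157*t - 168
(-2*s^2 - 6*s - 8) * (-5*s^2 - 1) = 10*s^4 + 30*s^3 + 42*s^2 + 6*s + 8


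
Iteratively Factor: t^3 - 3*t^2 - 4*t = (t + 1)*(t^2 - 4*t) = t*(t + 1)*(t - 4)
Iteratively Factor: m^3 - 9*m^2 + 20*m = (m)*(m^2 - 9*m + 20) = m*(m - 4)*(m - 5)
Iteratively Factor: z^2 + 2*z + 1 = (z + 1)*(z + 1)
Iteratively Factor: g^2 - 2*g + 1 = (g - 1)*(g - 1)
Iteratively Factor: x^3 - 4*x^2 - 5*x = (x + 1)*(x^2 - 5*x) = x*(x + 1)*(x - 5)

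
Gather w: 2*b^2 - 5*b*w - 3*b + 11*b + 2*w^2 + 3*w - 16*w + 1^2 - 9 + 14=2*b^2 + 8*b + 2*w^2 + w*(-5*b - 13) + 6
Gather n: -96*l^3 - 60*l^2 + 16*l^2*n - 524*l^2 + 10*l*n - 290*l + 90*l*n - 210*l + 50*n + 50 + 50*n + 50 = -96*l^3 - 584*l^2 - 500*l + n*(16*l^2 + 100*l + 100) + 100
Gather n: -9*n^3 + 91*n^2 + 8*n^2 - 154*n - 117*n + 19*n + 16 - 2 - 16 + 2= -9*n^3 + 99*n^2 - 252*n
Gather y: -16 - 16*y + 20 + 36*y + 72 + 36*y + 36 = 56*y + 112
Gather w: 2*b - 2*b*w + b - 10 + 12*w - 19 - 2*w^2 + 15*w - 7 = 3*b - 2*w^2 + w*(27 - 2*b) - 36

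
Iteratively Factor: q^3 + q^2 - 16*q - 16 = (q + 4)*(q^2 - 3*q - 4) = (q + 1)*(q + 4)*(q - 4)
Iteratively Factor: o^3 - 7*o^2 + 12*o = (o - 4)*(o^2 - 3*o) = (o - 4)*(o - 3)*(o)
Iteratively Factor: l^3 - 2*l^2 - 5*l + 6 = (l - 3)*(l^2 + l - 2) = (l - 3)*(l - 1)*(l + 2)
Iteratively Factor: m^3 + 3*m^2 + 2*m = (m + 2)*(m^2 + m) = m*(m + 2)*(m + 1)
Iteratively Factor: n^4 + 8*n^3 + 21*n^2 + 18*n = (n)*(n^3 + 8*n^2 + 21*n + 18) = n*(n + 2)*(n^2 + 6*n + 9) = n*(n + 2)*(n + 3)*(n + 3)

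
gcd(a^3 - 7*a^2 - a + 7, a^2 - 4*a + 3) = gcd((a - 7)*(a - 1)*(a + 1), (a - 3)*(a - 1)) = a - 1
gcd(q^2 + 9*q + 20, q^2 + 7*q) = 1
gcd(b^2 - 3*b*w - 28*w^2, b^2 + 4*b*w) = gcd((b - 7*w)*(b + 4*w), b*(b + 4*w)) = b + 4*w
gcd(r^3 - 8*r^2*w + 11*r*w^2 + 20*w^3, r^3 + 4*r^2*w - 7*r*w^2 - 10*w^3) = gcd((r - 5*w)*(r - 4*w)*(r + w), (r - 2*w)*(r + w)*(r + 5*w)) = r + w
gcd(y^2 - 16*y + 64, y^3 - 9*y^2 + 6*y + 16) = y - 8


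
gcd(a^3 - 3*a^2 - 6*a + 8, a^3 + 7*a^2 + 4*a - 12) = a^2 + a - 2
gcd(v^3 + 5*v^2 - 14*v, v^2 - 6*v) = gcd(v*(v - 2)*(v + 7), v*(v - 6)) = v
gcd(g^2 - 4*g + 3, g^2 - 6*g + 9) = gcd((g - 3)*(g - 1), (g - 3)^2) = g - 3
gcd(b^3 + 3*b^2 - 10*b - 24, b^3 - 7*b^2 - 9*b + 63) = b - 3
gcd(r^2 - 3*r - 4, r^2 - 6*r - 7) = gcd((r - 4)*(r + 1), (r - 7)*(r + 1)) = r + 1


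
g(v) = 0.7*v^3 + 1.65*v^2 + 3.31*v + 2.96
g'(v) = 2.1*v^2 + 3.3*v + 3.31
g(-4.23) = -34.50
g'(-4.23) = 26.93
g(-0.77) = 1.07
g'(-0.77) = 2.01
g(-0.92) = 0.77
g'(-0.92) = 2.05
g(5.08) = 154.12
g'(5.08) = 74.27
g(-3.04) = -11.52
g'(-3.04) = 12.69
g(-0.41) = 1.83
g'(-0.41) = 2.31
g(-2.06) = -2.98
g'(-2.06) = 5.42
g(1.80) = 18.35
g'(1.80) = 16.05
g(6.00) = 233.42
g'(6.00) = 98.71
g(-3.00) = -11.02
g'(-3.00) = 12.31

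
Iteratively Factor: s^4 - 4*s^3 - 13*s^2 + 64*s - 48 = (s - 3)*(s^3 - s^2 - 16*s + 16) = (s - 4)*(s - 3)*(s^2 + 3*s - 4) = (s - 4)*(s - 3)*(s - 1)*(s + 4)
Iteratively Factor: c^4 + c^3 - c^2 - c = (c + 1)*(c^3 - c) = c*(c + 1)*(c^2 - 1) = c*(c + 1)^2*(c - 1)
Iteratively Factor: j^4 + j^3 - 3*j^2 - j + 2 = (j + 1)*(j^3 - 3*j + 2) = (j - 1)*(j + 1)*(j^2 + j - 2) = (j - 1)^2*(j + 1)*(j + 2)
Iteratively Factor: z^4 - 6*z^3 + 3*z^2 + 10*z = (z)*(z^3 - 6*z^2 + 3*z + 10) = z*(z + 1)*(z^2 - 7*z + 10) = z*(z - 2)*(z + 1)*(z - 5)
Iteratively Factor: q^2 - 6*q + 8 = (q - 2)*(q - 4)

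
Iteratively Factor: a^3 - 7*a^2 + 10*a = (a)*(a^2 - 7*a + 10) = a*(a - 2)*(a - 5)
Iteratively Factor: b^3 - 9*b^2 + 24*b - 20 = (b - 2)*(b^2 - 7*b + 10) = (b - 5)*(b - 2)*(b - 2)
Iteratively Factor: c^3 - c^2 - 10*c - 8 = (c + 2)*(c^2 - 3*c - 4) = (c - 4)*(c + 2)*(c + 1)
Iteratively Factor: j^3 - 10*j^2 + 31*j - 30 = (j - 5)*(j^2 - 5*j + 6) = (j - 5)*(j - 3)*(j - 2)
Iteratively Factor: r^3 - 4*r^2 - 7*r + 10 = (r - 1)*(r^2 - 3*r - 10) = (r - 1)*(r + 2)*(r - 5)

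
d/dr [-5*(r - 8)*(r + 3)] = 25 - 10*r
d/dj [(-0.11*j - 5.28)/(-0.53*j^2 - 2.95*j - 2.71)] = (0.0583*j^2 + 0.3245*j - (0.11*j + 5.28)*(1.06*j + 2.95) + 0.2981)/(0.53*j^2 + 2.95*j + 2.71)^2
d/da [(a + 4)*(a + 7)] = 2*a + 11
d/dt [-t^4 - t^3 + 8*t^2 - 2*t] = -4*t^3 - 3*t^2 + 16*t - 2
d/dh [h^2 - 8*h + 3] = 2*h - 8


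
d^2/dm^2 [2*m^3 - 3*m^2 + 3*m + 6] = 12*m - 6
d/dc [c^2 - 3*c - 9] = 2*c - 3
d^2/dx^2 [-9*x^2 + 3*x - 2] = -18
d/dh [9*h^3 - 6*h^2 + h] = 27*h^2 - 12*h + 1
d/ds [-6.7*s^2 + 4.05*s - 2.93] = 4.05 - 13.4*s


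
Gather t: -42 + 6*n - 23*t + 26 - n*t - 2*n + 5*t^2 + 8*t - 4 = 4*n + 5*t^2 + t*(-n - 15) - 20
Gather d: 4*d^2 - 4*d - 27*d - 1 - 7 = 4*d^2 - 31*d - 8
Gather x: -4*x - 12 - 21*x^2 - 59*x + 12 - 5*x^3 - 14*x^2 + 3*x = -5*x^3 - 35*x^2 - 60*x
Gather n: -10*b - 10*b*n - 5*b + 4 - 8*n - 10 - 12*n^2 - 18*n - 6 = -15*b - 12*n^2 + n*(-10*b - 26) - 12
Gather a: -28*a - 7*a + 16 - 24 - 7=-35*a - 15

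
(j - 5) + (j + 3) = 2*j - 2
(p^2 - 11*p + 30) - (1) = p^2 - 11*p + 29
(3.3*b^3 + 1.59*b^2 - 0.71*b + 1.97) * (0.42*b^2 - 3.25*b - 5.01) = 1.386*b^5 - 10.0572*b^4 - 21.9987*b^3 - 4.831*b^2 - 2.8454*b - 9.8697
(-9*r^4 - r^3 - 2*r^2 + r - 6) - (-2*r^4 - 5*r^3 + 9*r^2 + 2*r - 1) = -7*r^4 + 4*r^3 - 11*r^2 - r - 5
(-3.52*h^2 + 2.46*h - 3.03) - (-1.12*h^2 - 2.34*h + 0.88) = -2.4*h^2 + 4.8*h - 3.91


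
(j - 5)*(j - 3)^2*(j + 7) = j^4 - 4*j^3 - 38*j^2 + 228*j - 315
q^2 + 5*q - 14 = (q - 2)*(q + 7)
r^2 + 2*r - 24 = (r - 4)*(r + 6)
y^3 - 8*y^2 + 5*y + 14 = (y - 7)*(y - 2)*(y + 1)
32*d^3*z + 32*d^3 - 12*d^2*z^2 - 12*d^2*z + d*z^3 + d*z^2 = (-8*d + z)*(-4*d + z)*(d*z + d)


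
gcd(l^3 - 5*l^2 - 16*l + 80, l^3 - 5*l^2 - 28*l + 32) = l + 4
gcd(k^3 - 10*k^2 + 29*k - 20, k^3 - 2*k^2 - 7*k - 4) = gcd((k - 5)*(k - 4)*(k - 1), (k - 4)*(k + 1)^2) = k - 4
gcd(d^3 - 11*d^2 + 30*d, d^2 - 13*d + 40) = d - 5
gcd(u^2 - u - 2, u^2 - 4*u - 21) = 1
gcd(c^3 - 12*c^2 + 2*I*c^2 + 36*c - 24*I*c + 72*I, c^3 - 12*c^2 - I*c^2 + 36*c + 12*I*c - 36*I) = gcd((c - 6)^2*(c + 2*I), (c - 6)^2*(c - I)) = c^2 - 12*c + 36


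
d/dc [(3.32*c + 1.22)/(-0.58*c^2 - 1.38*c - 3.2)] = (1.9256*c^2 + 1.4152*c - 8.9404)/(0.3364*c^4 + 1.6008*c^3 + 5.6164*c^2 + 8.832*c + 10.24)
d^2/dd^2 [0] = 0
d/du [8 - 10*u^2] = -20*u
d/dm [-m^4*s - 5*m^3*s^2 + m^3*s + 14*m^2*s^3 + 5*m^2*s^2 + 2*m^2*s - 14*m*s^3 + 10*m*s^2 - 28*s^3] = s*(-4*m^3 - 15*m^2*s + 3*m^2 + 28*m*s^2 + 10*m*s + 4*m - 14*s^2 + 10*s)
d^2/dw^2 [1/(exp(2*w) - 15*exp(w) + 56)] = ((15 - 4*exp(w))*(exp(2*w) - 15*exp(w) + 56) + 2*(2*exp(w) - 15)^2*exp(w))*exp(w)/(exp(2*w) - 15*exp(w) + 56)^3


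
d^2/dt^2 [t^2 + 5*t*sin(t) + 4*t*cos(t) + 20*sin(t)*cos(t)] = -5*t*sin(t) - 4*t*cos(t) - 8*sin(t) - 40*sin(2*t) + 10*cos(t) + 2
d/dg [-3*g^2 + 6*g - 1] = 6 - 6*g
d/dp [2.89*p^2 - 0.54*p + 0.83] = 5.78*p - 0.54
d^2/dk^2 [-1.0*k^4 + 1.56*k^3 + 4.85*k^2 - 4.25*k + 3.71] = -12.0*k^2 + 9.36*k + 9.7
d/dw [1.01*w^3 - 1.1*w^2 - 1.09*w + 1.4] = 3.03*w^2 - 2.2*w - 1.09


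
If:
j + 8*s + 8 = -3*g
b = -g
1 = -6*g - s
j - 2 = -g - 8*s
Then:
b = 5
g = -5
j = -225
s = 29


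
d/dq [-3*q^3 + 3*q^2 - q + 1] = -9*q^2 + 6*q - 1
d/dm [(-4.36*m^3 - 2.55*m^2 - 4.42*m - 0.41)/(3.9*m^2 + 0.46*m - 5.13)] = (-17.004*m^4 - 4.0112*m^3 + 83.1654*m^2 + 29.361*m + 22.8632)/(15.21*m^4 + 3.588*m^3 - 39.8024*m^2 - 4.7196*m + 26.3169)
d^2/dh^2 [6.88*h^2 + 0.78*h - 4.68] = 13.7600000000000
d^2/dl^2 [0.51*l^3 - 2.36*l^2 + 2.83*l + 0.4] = 3.06*l - 4.72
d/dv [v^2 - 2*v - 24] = 2*v - 2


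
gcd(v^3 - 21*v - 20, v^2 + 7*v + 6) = v + 1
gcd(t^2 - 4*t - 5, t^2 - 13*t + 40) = t - 5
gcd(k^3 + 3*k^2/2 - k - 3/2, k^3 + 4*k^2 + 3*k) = k + 1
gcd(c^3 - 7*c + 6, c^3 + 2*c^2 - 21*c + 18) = c - 1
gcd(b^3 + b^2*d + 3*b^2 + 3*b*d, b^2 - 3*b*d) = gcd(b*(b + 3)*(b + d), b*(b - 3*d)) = b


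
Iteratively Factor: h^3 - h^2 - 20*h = (h - 5)*(h^2 + 4*h) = h*(h - 5)*(h + 4)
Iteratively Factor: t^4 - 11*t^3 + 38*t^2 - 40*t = (t - 5)*(t^3 - 6*t^2 + 8*t) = (t - 5)*(t - 4)*(t^2 - 2*t) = (t - 5)*(t - 4)*(t - 2)*(t)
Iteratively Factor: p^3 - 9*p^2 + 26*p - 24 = (p - 3)*(p^2 - 6*p + 8) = (p - 4)*(p - 3)*(p - 2)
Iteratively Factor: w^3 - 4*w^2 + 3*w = (w - 3)*(w^2 - w) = w*(w - 3)*(w - 1)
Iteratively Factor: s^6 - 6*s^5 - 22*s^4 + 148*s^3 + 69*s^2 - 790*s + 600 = (s - 2)*(s^5 - 4*s^4 - 30*s^3 + 88*s^2 + 245*s - 300) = (s - 2)*(s + 4)*(s^4 - 8*s^3 + 2*s^2 + 80*s - 75) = (s - 2)*(s + 3)*(s + 4)*(s^3 - 11*s^2 + 35*s - 25) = (s - 2)*(s - 1)*(s + 3)*(s + 4)*(s^2 - 10*s + 25) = (s - 5)*(s - 2)*(s - 1)*(s + 3)*(s + 4)*(s - 5)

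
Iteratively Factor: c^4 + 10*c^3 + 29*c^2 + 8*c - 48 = (c + 3)*(c^3 + 7*c^2 + 8*c - 16) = (c + 3)*(c + 4)*(c^2 + 3*c - 4) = (c + 3)*(c + 4)^2*(c - 1)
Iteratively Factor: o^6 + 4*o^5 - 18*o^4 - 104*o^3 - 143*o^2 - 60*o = (o + 1)*(o^5 + 3*o^4 - 21*o^3 - 83*o^2 - 60*o) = (o + 1)*(o + 3)*(o^4 - 21*o^2 - 20*o) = (o + 1)^2*(o + 3)*(o^3 - o^2 - 20*o) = (o + 1)^2*(o + 3)*(o + 4)*(o^2 - 5*o) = o*(o + 1)^2*(o + 3)*(o + 4)*(o - 5)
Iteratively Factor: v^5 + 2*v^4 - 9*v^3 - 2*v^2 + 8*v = (v + 1)*(v^4 + v^3 - 10*v^2 + 8*v) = (v - 1)*(v + 1)*(v^3 + 2*v^2 - 8*v) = (v - 2)*(v - 1)*(v + 1)*(v^2 + 4*v) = (v - 2)*(v - 1)*(v + 1)*(v + 4)*(v)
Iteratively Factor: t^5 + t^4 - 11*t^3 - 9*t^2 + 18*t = (t + 2)*(t^4 - t^3 - 9*t^2 + 9*t) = (t - 3)*(t + 2)*(t^3 + 2*t^2 - 3*t) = (t - 3)*(t - 1)*(t + 2)*(t^2 + 3*t) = (t - 3)*(t - 1)*(t + 2)*(t + 3)*(t)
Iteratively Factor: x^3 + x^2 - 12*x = (x - 3)*(x^2 + 4*x) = x*(x - 3)*(x + 4)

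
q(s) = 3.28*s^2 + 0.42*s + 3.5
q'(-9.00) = -58.62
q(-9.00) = 265.40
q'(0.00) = 0.42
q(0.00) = 3.50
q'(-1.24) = -7.71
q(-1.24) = 8.02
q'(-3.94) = -25.43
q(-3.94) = 52.76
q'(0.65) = 4.68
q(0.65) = 5.16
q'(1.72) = 11.70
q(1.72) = 13.93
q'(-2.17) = -13.82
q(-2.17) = 18.03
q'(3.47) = 23.18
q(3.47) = 44.45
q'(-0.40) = -2.20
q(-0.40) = 3.86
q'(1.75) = 11.90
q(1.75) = 14.28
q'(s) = 6.56*s + 0.42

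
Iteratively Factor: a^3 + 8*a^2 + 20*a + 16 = (a + 2)*(a^2 + 6*a + 8) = (a + 2)*(a + 4)*(a + 2)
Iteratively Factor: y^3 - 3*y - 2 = (y + 1)*(y^2 - y - 2) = (y - 2)*(y + 1)*(y + 1)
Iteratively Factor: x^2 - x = (x)*(x - 1)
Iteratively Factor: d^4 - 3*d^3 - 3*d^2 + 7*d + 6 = (d - 3)*(d^3 - 3*d - 2) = (d - 3)*(d + 1)*(d^2 - d - 2) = (d - 3)*(d + 1)^2*(d - 2)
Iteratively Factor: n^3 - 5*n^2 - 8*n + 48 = (n + 3)*(n^2 - 8*n + 16) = (n - 4)*(n + 3)*(n - 4)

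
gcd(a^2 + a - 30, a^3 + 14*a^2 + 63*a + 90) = a + 6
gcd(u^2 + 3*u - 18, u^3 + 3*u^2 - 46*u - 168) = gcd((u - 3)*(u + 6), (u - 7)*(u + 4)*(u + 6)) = u + 6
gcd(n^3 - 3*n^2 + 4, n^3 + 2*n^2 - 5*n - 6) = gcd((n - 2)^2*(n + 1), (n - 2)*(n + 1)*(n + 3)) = n^2 - n - 2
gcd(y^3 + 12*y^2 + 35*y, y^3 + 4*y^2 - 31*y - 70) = y + 7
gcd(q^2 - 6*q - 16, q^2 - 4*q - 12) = q + 2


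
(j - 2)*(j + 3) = j^2 + j - 6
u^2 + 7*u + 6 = (u + 1)*(u + 6)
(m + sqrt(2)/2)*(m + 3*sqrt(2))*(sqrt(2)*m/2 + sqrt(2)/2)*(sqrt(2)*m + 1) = m^4 + m^3 + 4*sqrt(2)*m^3 + 4*sqrt(2)*m^2 + 13*m^2/2 + 3*sqrt(2)*m/2 + 13*m/2 + 3*sqrt(2)/2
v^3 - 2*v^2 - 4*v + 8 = (v - 2)^2*(v + 2)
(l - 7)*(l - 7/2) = l^2 - 21*l/2 + 49/2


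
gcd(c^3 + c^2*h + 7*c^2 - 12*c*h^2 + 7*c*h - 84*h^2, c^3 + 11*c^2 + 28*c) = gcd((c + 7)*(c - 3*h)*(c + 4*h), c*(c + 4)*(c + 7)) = c + 7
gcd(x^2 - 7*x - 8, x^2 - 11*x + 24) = x - 8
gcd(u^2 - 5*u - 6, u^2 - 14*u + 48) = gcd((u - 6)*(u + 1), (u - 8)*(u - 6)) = u - 6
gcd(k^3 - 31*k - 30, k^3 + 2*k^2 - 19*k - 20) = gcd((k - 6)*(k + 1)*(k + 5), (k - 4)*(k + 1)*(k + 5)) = k^2 + 6*k + 5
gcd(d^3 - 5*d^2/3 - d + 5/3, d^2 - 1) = d^2 - 1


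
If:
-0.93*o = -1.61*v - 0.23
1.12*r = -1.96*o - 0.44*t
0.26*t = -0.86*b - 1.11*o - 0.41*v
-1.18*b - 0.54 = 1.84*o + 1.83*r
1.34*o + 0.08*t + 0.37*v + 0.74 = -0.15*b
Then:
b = 0.29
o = -0.59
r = 0.11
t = 2.34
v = -0.48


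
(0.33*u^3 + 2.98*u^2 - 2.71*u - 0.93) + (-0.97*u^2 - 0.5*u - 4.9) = 0.33*u^3 + 2.01*u^2 - 3.21*u - 5.83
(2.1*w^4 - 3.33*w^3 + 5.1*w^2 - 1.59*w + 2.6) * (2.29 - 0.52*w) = -1.092*w^5 + 6.5406*w^4 - 10.2777*w^3 + 12.5058*w^2 - 4.9931*w + 5.954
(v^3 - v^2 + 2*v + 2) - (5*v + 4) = v^3 - v^2 - 3*v - 2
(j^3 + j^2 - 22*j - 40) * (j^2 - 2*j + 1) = j^5 - j^4 - 23*j^3 + 5*j^2 + 58*j - 40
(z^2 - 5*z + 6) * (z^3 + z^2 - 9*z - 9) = z^5 - 4*z^4 - 8*z^3 + 42*z^2 - 9*z - 54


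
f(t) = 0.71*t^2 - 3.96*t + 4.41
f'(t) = 1.42*t - 3.96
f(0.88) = 1.48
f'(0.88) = -2.71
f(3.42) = -0.83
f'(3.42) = 0.90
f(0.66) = 2.11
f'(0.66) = -3.02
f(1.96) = -0.62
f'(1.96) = -1.18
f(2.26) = -0.91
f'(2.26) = -0.75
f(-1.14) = 9.85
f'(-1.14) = -5.58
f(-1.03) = 9.24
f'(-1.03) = -5.42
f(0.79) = 1.72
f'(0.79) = -2.84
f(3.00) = -1.08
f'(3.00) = 0.30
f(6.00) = 6.21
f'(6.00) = 4.56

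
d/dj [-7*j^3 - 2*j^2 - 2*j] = -21*j^2 - 4*j - 2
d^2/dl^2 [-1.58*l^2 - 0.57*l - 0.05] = -3.16000000000000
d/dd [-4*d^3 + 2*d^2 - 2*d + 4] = -12*d^2 + 4*d - 2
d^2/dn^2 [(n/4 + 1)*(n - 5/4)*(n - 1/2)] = 3*n/2 + 9/8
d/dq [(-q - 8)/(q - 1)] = 9/(q - 1)^2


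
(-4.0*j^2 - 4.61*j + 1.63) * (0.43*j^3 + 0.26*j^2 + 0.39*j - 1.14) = -1.72*j^5 - 3.0223*j^4 - 2.0577*j^3 + 3.1859*j^2 + 5.8911*j - 1.8582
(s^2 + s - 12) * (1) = s^2 + s - 12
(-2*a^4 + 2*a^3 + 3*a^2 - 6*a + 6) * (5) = -10*a^4 + 10*a^3 + 15*a^2 - 30*a + 30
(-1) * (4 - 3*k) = 3*k - 4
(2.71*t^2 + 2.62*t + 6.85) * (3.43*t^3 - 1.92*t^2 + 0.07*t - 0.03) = 9.2953*t^5 + 3.7834*t^4 + 18.6548*t^3 - 13.0499*t^2 + 0.4009*t - 0.2055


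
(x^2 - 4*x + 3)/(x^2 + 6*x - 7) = (x - 3)/(x + 7)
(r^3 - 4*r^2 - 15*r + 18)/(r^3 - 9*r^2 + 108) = (r - 1)/(r - 6)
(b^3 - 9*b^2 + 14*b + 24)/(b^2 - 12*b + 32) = (b^2 - 5*b - 6)/(b - 8)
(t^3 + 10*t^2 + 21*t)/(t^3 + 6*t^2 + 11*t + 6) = t*(t + 7)/(t^2 + 3*t + 2)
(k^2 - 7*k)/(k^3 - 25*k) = (k - 7)/(k^2 - 25)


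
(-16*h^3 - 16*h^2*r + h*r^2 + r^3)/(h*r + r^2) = -16*h^2/r + r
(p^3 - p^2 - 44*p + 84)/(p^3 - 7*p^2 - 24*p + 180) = (p^2 + 5*p - 14)/(p^2 - p - 30)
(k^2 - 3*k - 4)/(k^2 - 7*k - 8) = (k - 4)/(k - 8)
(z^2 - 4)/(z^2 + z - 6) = (z + 2)/(z + 3)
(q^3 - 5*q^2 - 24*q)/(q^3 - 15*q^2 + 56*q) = (q + 3)/(q - 7)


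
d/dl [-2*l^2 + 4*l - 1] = 4 - 4*l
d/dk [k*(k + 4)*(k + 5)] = 3*k^2 + 18*k + 20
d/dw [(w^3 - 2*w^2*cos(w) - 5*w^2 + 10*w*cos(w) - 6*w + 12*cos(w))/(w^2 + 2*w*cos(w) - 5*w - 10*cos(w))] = (4*w^4*sin(w) + w^4 - 40*w^3*sin(w) + 4*w^3*cos(w) - 10*w^3 + 76*w^2*sin(w) - 4*w^2*cos(w)^2 - 40*w^2*cos(w) + 31*w^2 + 120*w*sin(w) + 40*w*cos(w)^2 + 76*w*cos(w) - 124*cos(w)^2 + 120*cos(w))/((w - 5)^2*(w + 2*cos(w))^2)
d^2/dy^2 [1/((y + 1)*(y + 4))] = 2*((y + 1)^2 + (y + 1)*(y + 4) + (y + 4)^2)/((y + 1)^3*(y + 4)^3)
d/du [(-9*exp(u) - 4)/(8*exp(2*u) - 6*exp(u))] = 2*(9*exp(2*u) + 8*exp(u) - 3)*exp(-u)/(16*exp(2*u) - 24*exp(u) + 9)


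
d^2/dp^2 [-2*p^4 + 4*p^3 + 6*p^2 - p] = -24*p^2 + 24*p + 12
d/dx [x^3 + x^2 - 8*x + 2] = 3*x^2 + 2*x - 8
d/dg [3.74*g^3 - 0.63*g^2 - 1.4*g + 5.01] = 11.22*g^2 - 1.26*g - 1.4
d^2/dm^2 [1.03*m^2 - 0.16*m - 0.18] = 2.06000000000000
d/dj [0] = 0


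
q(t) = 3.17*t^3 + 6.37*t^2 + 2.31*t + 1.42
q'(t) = 9.51*t^2 + 12.74*t + 2.31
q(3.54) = 230.05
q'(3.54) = 166.59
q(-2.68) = -20.04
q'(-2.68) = 36.47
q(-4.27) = -139.10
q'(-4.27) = 121.31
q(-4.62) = -185.89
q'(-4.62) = 146.44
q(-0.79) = 2.01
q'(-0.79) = -1.82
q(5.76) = 831.86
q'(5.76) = 391.21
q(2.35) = 83.17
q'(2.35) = 84.77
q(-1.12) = 2.37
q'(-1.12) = -0.03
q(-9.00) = -1814.33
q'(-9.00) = 657.96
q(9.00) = 2849.11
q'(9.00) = 887.28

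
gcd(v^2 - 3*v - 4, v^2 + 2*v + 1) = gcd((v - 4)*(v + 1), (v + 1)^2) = v + 1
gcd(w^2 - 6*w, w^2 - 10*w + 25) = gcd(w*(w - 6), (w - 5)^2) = 1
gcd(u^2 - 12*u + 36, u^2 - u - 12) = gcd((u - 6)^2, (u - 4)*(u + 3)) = 1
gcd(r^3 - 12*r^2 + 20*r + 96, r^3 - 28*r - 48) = r^2 - 4*r - 12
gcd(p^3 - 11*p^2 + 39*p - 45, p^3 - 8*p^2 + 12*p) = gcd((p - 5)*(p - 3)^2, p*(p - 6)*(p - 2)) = 1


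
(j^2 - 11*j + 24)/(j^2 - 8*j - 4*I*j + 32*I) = (j - 3)/(j - 4*I)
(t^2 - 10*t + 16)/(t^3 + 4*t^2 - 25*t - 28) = (t^2 - 10*t + 16)/(t^3 + 4*t^2 - 25*t - 28)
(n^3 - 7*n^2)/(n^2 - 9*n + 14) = n^2/(n - 2)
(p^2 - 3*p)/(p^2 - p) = (p - 3)/(p - 1)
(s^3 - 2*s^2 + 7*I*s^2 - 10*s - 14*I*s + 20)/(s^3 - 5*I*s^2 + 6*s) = (s^3 + s^2*(-2 + 7*I) - 2*s*(5 + 7*I) + 20)/(s*(s^2 - 5*I*s + 6))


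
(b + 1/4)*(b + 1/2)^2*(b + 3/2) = b^4 + 11*b^3/4 + 19*b^2/8 + 13*b/16 + 3/32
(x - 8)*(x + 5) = x^2 - 3*x - 40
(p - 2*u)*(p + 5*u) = p^2 + 3*p*u - 10*u^2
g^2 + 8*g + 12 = (g + 2)*(g + 6)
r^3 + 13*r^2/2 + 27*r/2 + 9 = (r + 3/2)*(r + 2)*(r + 3)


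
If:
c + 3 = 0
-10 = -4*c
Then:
No Solution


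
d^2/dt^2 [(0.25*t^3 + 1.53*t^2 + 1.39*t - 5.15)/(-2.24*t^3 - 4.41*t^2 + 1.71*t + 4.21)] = (3.5527136788005e-15*t^7 - 10.414656*t^6 - 47.5923839999999*t^5 + 164.247552*t^4 + 513.445896*t^3 + 144.05241*t^2 - 123.048054*t + 187.126812)/(11.239424*t^9 + 66.382848*t^8 + 104.950944*t^7 - 78.958551*t^6 - 329.647185*t^5 - 110.187756*t^4 + 304.593927*t^3 + 197.55846*t^2 - 90.924633*t - 74.618461)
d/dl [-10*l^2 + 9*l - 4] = 9 - 20*l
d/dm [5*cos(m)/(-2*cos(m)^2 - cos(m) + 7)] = 5*(2*sin(m)^2 - 9)*sin(m)/(cos(m) + cos(2*m) - 6)^2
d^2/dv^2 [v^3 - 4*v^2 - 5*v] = 6*v - 8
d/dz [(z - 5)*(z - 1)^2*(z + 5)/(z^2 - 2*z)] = 2*(z^5 - 4*z^4 + 4*z^3 - z^2 + 25*z - 25)/(z^2*(z^2 - 4*z + 4))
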